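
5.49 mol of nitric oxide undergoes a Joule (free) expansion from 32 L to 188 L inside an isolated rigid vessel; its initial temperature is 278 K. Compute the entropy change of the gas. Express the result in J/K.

For an ideal gas in free expansion Q = 0 and W = 0, so T is unchanged.
Entropy is a state function; using a reversible isothermal path, ΔS_gas = nR ln(V₂/V₁) = 5.49 × 8.314 × ln(188/32) = 80.8 J/K.

ΔS_gas = 80.8 J/K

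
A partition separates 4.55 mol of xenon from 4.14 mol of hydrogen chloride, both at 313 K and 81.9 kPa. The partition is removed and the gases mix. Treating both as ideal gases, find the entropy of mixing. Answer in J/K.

ΔS_mix = 50 J/K

Mole fractions: x_A = 4.55/8.69 = 0.524, x_B = 0.476.
ΔS_mix = −R(n_A ln x_A + n_B ln x_B) = −8.314 × (4.55 ln 0.524 + 4.14 ln 0.476) = 50 J/K.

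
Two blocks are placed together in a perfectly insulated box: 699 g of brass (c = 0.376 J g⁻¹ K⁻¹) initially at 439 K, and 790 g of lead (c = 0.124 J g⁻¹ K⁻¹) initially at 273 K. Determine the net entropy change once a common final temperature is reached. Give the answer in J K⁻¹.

Energy balance: T_f = (m₁c₁T₁ + m₂c₂T₂)/(m₁c₁ + m₂c₂) = 393.93 K.
ΔS₁ = m₁c₁ ln(T_f/T₁) = 262.824 × ln(393.93/439) = -28.47 J/K.
ΔS₂ = m₂c₂ ln(T_f/T₂) = 97.96 × ln(393.93/273) = 35.92 J/K.
ΔS_total = -28.47 + 35.92 = 7.45 J/K.

ΔS_total = 7.45 J/K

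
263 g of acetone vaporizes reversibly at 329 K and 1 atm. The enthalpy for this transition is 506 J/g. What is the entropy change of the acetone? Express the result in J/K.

ΔS = 404 J/K

Heat absorbed by the substance: Q = mL = 263 × 506 = 133078 J.
At constant T, ΔS = Q_rev/T = 133078 / 329 = 404 J/K.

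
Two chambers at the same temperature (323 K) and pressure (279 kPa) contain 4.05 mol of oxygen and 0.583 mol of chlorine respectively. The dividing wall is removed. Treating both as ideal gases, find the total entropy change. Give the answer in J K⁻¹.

Mole fractions: x_A = 4.05/4.63 = 0.874, x_B = 0.126.
ΔS_mix = −R(n_A ln x_A + n_B ln x_B) = −8.314 × (4.05 ln 0.874 + 0.583 ln 0.126) = 14.6 J/K.

ΔS_mix = 14.6 J/K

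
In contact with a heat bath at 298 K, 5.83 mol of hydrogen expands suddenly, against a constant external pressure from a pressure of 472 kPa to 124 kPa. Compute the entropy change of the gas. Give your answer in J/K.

ΔS_gas = 64.8 J/K

Entropy is a state function, so ΔS_gas depends only on the end states.
For an isothermal ideal gas ΔS_gas = nR ln(P₁/P₂) = 5.83 × 8.314 × ln(472/124) = 64.8 J/K.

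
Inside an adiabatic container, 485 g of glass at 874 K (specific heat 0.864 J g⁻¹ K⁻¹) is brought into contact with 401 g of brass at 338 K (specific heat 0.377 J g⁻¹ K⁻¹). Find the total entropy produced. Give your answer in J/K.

ΔS_total = 42.4 J/K

Energy balance: T_f = (m₁c₁T₁ + m₂c₂T₂)/(m₁c₁ + m₂c₂) = 731.89 K.
ΔS₁ = m₁c₁ ln(T_f/T₁) = 419.04 × ln(731.89/874) = -74.36 J/K.
ΔS₂ = m₂c₂ ln(T_f/T₂) = 151.177 × ln(731.89/338) = 116.8 J/K.
ΔS_total = -74.36 + 116.8 = 42.4 J/K.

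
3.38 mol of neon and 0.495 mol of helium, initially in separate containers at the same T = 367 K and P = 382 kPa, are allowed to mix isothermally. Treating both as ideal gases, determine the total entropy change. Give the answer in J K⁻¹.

Mole fractions: x_A = 3.38/3.88 = 0.872, x_B = 0.128.
ΔS_mix = −R(n_A ln x_A + n_B ln x_B) = −8.314 × (3.38 ln 0.872 + 0.495 ln 0.128) = 12.3 J/K.

ΔS_mix = 12.3 J/K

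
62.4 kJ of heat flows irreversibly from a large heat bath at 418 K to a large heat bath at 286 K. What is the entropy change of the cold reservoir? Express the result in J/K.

ΔS_cold = 218 J/K

The cold reservoir gains heat Q, so ΔS_cold = +Q/T_C = 62400/286 = 218 J/K.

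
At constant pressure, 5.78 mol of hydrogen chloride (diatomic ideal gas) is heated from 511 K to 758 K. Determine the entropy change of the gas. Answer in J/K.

ΔS = 66.3 J/K

At constant pressure, ΔS = nC_p ln(T₂/T₁) with C_p = 7R/2 = 29.1 J mol⁻¹ K⁻¹.
ΔS = 5.78 × 29.1 × ln(758/511) = 66.3 J/K.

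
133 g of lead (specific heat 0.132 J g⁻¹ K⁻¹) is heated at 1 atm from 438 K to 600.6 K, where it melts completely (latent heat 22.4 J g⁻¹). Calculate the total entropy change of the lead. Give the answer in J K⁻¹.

Warming step: ΔS₁ = m c ln(T_tr/T_i) = 133 × 0.132 × ln(600.6/438) = 5.543 J/K.
Phase change: ΔS₂ = +mL/T_tr = 133 × 22.4 / 600.6 = 4.96 J/K.
ΔS_total = (5.543) + (4.96) = 10.5 J/K.

ΔS = 10.5 J/K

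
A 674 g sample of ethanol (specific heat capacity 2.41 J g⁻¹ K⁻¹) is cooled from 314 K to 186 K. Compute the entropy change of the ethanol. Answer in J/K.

ΔS = -851 J/K

ΔS = ∫dQ_rev/T = m c ln(T₂/T₁) = 674 × 2.41 × ln(186/314) = -851 J/K.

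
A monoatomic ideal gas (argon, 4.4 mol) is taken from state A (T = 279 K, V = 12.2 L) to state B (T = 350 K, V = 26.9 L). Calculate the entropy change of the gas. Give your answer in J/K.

ΔS = 41.4 J/K

Entropy is a state function: ΔS = nC_V ln(T₂/T₁) + nR ln(V₂/V₁), with C_V = 3R/2 = 12.47 J mol⁻¹ K⁻¹ for a monoatomic ideal gas.
ΔS = 4.4 × [12.47 × ln(350/279) + 8.314 × ln(26.9/12.2)] = 41.4 J/K.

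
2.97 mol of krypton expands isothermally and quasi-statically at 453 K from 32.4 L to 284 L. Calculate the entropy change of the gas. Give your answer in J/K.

For an isothermal ideal gas ΔS_gas = nR ln(V₂/V₁) = 2.97 × 8.314 × ln(284/32.4) = 53.6 J/K.

ΔS_gas = 53.6 J/K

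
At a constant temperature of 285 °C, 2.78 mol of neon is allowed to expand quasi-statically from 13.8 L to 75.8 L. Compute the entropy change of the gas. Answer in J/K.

For an isothermal ideal gas ΔS_gas = nR ln(V₂/V₁) = 2.78 × 8.314 × ln(75.8/13.8) = 39.4 J/K.

ΔS_gas = 39.4 J/K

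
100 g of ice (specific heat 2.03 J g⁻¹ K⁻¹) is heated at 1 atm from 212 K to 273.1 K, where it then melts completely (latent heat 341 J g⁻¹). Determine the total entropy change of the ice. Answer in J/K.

Warming step: ΔS₁ = m c ln(T_tr/T_i) = 100 × 2.03 × ln(273.1/212) = 51.41 J/K.
Phase change: ΔS₂ = +mL/T_tr = 100 × 341 / 273.1 = 124.9 J/K.
ΔS_total = (51.41) + (124.9) = 176 J/K.

ΔS = 176 J/K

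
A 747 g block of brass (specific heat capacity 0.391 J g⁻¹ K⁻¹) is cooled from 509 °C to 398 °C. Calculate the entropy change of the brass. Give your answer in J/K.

ΔS = -44.7 J/K

In kelvin: T₁ = 782.15 K, T₂ = 671.15 K. ΔS = ∫dQ_rev/T = m c ln(T₂/T₁) = 747 × 0.391 × ln(671.15/782.15) = -44.7 J/K.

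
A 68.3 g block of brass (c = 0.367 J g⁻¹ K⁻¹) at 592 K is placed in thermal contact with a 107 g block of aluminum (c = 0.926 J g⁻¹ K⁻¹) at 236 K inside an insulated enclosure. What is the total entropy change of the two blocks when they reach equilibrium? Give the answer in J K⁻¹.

Energy balance: T_f = (m₁c₁T₁ + m₂c₂T₂)/(m₁c₁ + m₂c₂) = 307.88 K.
ΔS₁ = m₁c₁ ln(T_f/T₁) = 25.0661 × ln(307.88/592) = -16.39 J/K.
ΔS₂ = m₂c₂ ln(T_f/T₂) = 99.082 × ln(307.88/236) = 26.34 J/K.
ΔS_total = -16.39 + 26.34 = 9.95 J/K.

ΔS_total = 9.95 J/K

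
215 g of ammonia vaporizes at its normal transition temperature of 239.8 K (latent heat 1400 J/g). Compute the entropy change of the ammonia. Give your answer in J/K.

Heat absorbed by the substance: Q = mL = 215 × 1400 = 301000 J.
At constant T, ΔS = Q_rev/T = 301000 / 239.8 = 1260 J/K.

ΔS = 1260 J/K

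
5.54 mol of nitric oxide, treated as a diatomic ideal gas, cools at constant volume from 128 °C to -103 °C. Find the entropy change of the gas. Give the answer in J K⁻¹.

In kelvin: T₁ = 401.15 K, T₂ = 170.15 K. At constant volume, ΔS = nC_V ln(T₂/T₁) with C_V = 5R/2 = 20.79 J mol⁻¹ K⁻¹.
ΔS = 5.54 × 20.79 × ln(170.15/401.15) = -98.8 J/K.

ΔS = -98.8 J/K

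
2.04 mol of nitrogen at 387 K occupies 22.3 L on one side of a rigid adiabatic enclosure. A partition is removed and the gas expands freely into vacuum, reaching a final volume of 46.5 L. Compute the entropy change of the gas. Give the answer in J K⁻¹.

For an ideal gas in free expansion Q = 0 and W = 0, so T is unchanged.
Entropy is a state function; using a reversible isothermal path, ΔS_gas = nR ln(V₂/V₁) = 2.04 × 8.314 × ln(46.5/22.3) = 12.5 J/K.

ΔS_gas = 12.5 J/K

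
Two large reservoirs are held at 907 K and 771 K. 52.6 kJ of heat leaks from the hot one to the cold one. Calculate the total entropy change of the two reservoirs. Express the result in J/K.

ΔS_hot = −Q/T_H = −52600/907 = -57.99 J/K and ΔS_cold = +Q/T_C = 52600/771 = 68.22 J/K.
ΔS_total = -57.99 + 68.22 = 10.2 J/K, positive as the second law requires.

ΔS_total = 10.2 J/K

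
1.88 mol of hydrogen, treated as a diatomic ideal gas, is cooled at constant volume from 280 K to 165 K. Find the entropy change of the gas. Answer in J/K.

At constant volume, ΔS = nC_V ln(T₂/T₁) with C_V = 5R/2 = 20.79 J mol⁻¹ K⁻¹.
ΔS = 1.88 × 20.79 × ln(165/280) = -20.7 J/K.

ΔS = -20.7 J/K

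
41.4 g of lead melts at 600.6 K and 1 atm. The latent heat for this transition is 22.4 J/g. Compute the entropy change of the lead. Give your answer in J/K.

ΔS = 1.54 J/K

Heat absorbed by the substance: Q = mL = 41.4 × 22.4 = 927.36 J.
At constant T, ΔS = Q_rev/T = 927.36 / 600.6 = 1.54 J/K.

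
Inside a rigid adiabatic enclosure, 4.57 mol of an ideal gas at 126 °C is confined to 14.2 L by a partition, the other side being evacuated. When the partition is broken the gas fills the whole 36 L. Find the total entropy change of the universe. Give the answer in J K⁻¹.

For an ideal gas in free expansion Q = 0 and W = 0, so T is unchanged.
Entropy is a state function; using a reversible isothermal path, ΔS_gas = nR ln(V₂/V₁) = 4.57 × 8.314 × ln(36/14.2) = 35.3 J/K.
The insulated surroundings exchange no heat, so ΔS_surr = 0 and ΔS_universe = ΔS_gas.

ΔS_universe = 35.3 J/K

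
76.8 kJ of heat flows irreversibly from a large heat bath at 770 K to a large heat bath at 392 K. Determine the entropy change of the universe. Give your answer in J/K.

ΔS_hot = −Q/T_H = −76800/770 = -99.74 J/K and ΔS_cold = +Q/T_C = 76800/392 = 195.9 J/K.
ΔS_total = -99.74 + 195.9 = 96.2 J/K, positive as the second law requires.

ΔS_total = 96.2 J/K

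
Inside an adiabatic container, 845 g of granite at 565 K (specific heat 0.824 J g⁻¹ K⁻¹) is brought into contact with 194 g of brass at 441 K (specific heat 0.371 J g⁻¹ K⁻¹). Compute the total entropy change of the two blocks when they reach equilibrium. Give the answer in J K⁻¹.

Energy balance: T_f = (m₁c₁T₁ + m₂c₂T₂)/(m₁c₁ + m₂c₂) = 553.38 K.
ΔS₁ = m₁c₁ ln(T_f/T₁) = 696.28 × ln(553.38/565) = -14.47 J/K.
ΔS₂ = m₂c₂ ln(T_f/T₂) = 71.974 × ln(553.38/441) = 16.34 J/K.
ΔS_total = -14.47 + 16.34 = 1.87 J/K.

ΔS_total = 1.87 J/K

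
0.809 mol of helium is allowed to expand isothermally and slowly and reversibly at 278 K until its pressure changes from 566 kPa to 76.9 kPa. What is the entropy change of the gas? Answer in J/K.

ΔS_gas = 13.4 J/K

For an isothermal ideal gas ΔS_gas = nR ln(P₁/P₂) = 0.809 × 8.314 × ln(566/76.9) = 13.4 J/K.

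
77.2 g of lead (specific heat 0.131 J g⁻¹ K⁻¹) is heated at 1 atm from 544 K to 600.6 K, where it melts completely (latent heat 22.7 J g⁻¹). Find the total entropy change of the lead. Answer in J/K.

Warming step: ΔS₁ = m c ln(T_tr/T_i) = 77.2 × 0.131 × ln(600.6/544) = 1.001 J/K.
Phase change: ΔS₂ = +mL/T_tr = 77.2 × 22.7 / 600.6 = 2.918 J/K.
ΔS_total = (1.001) + (2.918) = 3.92 J/K.

ΔS = 3.92 J/K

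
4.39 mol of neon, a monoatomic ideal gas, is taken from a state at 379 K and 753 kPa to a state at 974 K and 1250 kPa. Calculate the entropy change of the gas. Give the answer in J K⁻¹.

ΔS = nC_p ln(T₂/T₁) − nR ln(P₂/P₁), with C_p = 5R/2 = 20.79 J mol⁻¹ K⁻¹ for a monoatomic ideal gas.
ΔS = 4.39 × [20.79 × ln(974/379) − 8.314 × ln(1250/753)] = 67.6 J/K.

ΔS = 67.6 J/K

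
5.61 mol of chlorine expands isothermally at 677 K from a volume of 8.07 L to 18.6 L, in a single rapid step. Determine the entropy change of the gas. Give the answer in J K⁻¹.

ΔS_gas = 38.9 J/K

Entropy is a state function, so ΔS_gas depends only on the end states.
For an isothermal ideal gas ΔS_gas = nR ln(V₂/V₁) = 5.61 × 8.314 × ln(18.6/8.07) = 38.9 J/K.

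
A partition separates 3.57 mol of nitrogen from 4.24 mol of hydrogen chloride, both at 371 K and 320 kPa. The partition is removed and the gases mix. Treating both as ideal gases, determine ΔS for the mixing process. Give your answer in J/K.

Mole fractions: x_A = 3.57/7.81 = 0.457, x_B = 0.543.
ΔS_mix = −R(n_A ln x_A + n_B ln x_B) = −8.314 × (3.57 ln 0.457 + 4.24 ln 0.543) = 44.8 J/K.

ΔS_mix = 44.8 J/K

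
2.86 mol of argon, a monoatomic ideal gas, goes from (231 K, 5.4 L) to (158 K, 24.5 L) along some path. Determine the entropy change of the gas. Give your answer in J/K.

ΔS = 22.4 J/K

Entropy is a state function: ΔS = nC_V ln(T₂/T₁) + nR ln(V₂/V₁), with C_V = 3R/2 = 12.47 J mol⁻¹ K⁻¹ for a monoatomic ideal gas.
ΔS = 2.86 × [12.47 × ln(158/231) + 8.314 × ln(24.5/5.4)] = 22.4 J/K.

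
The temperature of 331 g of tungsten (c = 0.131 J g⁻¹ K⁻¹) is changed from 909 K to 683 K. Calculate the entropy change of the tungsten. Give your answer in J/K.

ΔS = -12.4 J/K

ΔS = ∫dQ_rev/T = m c ln(T₂/T₁) = 331 × 0.131 × ln(683/909) = -12.4 J/K.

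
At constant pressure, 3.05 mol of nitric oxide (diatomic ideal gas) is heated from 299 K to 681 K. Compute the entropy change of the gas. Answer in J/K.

At constant pressure, ΔS = nC_p ln(T₂/T₁) with C_p = 7R/2 = 29.1 J mol⁻¹ K⁻¹.
ΔS = 3.05 × 29.1 × ln(681/299) = 73.1 J/K.

ΔS = 73.1 J/K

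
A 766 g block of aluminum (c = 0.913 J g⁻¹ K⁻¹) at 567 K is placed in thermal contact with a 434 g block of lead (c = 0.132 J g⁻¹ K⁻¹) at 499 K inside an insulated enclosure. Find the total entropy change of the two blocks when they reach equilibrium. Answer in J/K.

ΔS_total = 0.417 J/K

Energy balance: T_f = (m₁c₁T₁ + m₂c₂T₂)/(m₁c₁ + m₂c₂) = 561.85 K.
ΔS₁ = m₁c₁ ln(T_f/T₁) = 699.358 × ln(561.85/567) = -6.379 J/K.
ΔS₂ = m₂c₂ ln(T_f/T₂) = 57.288 × ln(561.85/499) = 6.796 J/K.
ΔS_total = -6.379 + 6.796 = 0.417 J/K.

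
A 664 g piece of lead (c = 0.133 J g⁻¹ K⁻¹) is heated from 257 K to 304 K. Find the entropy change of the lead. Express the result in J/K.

ΔS = ∫dQ_rev/T = m c ln(T₂/T₁) = 664 × 0.133 × ln(304/257) = 14.8 J/K.

ΔS = 14.8 J/K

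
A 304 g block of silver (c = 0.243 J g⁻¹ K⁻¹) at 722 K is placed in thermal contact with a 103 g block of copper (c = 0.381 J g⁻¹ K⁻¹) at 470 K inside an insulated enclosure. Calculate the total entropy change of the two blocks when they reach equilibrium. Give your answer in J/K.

ΔS_total = 2.25 J/K

Energy balance: T_f = (m₁c₁T₁ + m₂c₂T₂)/(m₁c₁ + m₂c₂) = 634.57 K.
ΔS₁ = m₁c₁ ln(T_f/T₁) = 73.872 × ln(634.57/722) = -9.5348 J/K.
ΔS₂ = m₂c₂ ln(T_f/T₂) = 39.243 × ln(634.57/470) = 11.782 J/K.
ΔS_total = -9.5348 + 11.782 = 2.25 J/K.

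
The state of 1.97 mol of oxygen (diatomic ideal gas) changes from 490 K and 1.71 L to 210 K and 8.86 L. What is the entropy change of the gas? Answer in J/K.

ΔS = -7.75 J/K

Entropy is a state function: ΔS = nC_V ln(T₂/T₁) + nR ln(V₂/V₁), with C_V = 5R/2 = 20.79 J mol⁻¹ K⁻¹ for a diatomic ideal gas.
ΔS = 1.97 × [20.79 × ln(210/490) + 8.314 × ln(8.86/1.71)] = -7.75 J/K.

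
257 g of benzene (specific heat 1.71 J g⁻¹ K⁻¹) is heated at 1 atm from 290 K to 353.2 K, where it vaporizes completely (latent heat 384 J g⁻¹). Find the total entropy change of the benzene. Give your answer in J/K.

ΔS = 366 J/K

Warming step: ΔS₁ = m c ln(T_tr/T_i) = 257 × 1.71 × ln(353.2/290) = 86.64 J/K.
Phase change: ΔS₂ = +mL/T_tr = 257 × 384 / 353.2 = 279.4 J/K.
ΔS_total = (86.64) + (279.4) = 366 J/K.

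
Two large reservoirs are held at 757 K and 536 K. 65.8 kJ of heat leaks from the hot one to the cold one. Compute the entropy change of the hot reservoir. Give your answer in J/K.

The hot reservoir loses heat Q, so ΔS_hot = −Q/T_H = −65800/757 = -86.9 J/K.

ΔS_hot = -86.9 J/K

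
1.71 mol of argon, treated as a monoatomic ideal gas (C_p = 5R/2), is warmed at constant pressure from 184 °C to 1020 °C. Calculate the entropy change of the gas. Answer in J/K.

ΔS = 37 J/K

In kelvin: T₁ = 457.15 K, T₂ = 1293.15 K. At constant pressure, ΔS = nC_p ln(T₂/T₁) with C_p = 5R/2 = 20.79 J mol⁻¹ K⁻¹.
ΔS = 1.71 × 20.79 × ln(1293.15/457.15) = 37 J/K.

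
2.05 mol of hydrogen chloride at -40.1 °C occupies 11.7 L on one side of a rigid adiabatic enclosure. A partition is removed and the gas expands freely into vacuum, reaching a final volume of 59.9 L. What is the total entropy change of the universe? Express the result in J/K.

No heat is exchanged and no work is done, so the ideal-gas temperature stays constant.
Entropy is a state function; using a reversible isothermal path, ΔS_gas = nR ln(V₂/V₁) = 2.05 × 8.314 × ln(59.9/11.7) = 27.8 J/K.
The insulated surroundings exchange no heat, so ΔS_surr = 0 and ΔS_universe = ΔS_gas.

ΔS_universe = 27.8 J/K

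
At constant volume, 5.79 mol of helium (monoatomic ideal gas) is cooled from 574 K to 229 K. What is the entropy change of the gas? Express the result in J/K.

At constant volume, ΔS = nC_V ln(T₂/T₁) with C_V = 3R/2 = 12.47 J mol⁻¹ K⁻¹.
ΔS = 5.79 × 12.47 × ln(229/574) = -66.4 J/K.

ΔS = -66.4 J/K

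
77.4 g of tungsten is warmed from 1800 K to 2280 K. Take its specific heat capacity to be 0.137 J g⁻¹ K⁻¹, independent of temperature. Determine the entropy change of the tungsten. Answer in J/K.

ΔS = 2.51 J/K

ΔS = ∫dQ_rev/T = m c ln(T₂/T₁) = 77.4 × 0.137 × ln(2280/1800) = 2.51 J/K.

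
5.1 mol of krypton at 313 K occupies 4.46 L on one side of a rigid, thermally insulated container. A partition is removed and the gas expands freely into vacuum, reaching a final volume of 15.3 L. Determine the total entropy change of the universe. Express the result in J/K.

ΔS_universe = 52.3 J/K

No heat is exchanged and no work is done, so the ideal-gas temperature stays constant.
Entropy is a state function; using a reversible isothermal path, ΔS_gas = nR ln(V₂/V₁) = 5.1 × 8.314 × ln(15.3/4.46) = 52.3 J/K.
The insulated surroundings exchange no heat, so ΔS_surr = 0 and ΔS_universe = ΔS_gas.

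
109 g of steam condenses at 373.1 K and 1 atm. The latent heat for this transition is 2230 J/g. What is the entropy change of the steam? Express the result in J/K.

ΔS = -651 J/K

Heat released by the substance: Q = −mL = −109 × 2230 = −243070 J.
At constant T, ΔS = Q_rev/T = −243070 / 373.1 = -651 J/K.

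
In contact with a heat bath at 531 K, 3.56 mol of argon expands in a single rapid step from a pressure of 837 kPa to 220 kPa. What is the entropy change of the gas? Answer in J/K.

Entropy is a state function, so ΔS_gas depends only on the end states.
For an isothermal ideal gas ΔS_gas = nR ln(P₁/P₂) = 3.56 × 8.314 × ln(837/220) = 39.5 J/K.

ΔS_gas = 39.5 J/K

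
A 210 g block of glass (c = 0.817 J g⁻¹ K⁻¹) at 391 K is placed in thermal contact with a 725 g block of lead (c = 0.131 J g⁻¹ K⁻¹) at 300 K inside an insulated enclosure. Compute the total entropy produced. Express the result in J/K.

ΔS_total = 2.09 J/K

Energy balance: T_f = (m₁c₁T₁ + m₂c₂T₂)/(m₁c₁ + m₂c₂) = 358.57 K.
ΔS₁ = m₁c₁ ln(T_f/T₁) = 171.57 × ln(358.57/391) = -14.85 J/K.
ΔS₂ = m₂c₂ ln(T_f/T₂) = 94.975 × ln(358.57/300) = 16.94 J/K.
ΔS_total = -14.85 + 16.94 = 2.09 J/K.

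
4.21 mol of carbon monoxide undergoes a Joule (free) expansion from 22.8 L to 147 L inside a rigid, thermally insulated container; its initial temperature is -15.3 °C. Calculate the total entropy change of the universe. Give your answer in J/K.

ΔS_universe = 65.2 J/K

No heat is exchanged and no work is done, so the ideal-gas temperature stays constant.
Entropy is a state function; using a reversible isothermal path, ΔS_gas = nR ln(V₂/V₁) = 4.21 × 8.314 × ln(147/22.8) = 65.2 J/K.
The insulated surroundings exchange no heat, so ΔS_surr = 0 and ΔS_universe = ΔS_gas.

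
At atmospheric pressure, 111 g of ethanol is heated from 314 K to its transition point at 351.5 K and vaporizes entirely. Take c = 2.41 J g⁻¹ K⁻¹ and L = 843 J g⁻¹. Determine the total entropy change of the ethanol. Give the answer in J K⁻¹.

Warming step: ΔS₁ = m c ln(T_tr/T_i) = 111 × 2.41 × ln(351.5/314) = 30.18 J/K.
Phase change: ΔS₂ = +mL/T_tr = 111 × 843 / 351.5 = 266.2 J/K.
ΔS_total = (30.18) + (266.2) = 296 J/K.

ΔS = 296 J/K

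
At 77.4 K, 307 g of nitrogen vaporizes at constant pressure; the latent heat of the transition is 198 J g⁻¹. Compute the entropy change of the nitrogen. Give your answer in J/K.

Heat absorbed by the substance: Q = mL = 307 × 198 = 60786 J.
At constant T, ΔS = Q_rev/T = 60786 / 77.4 = 785 J/K.

ΔS = 785 J/K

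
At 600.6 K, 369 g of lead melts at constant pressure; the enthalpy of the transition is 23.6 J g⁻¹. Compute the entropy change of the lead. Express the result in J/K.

ΔS = 14.5 J/K

Heat absorbed by the substance: Q = mL = 369 × 23.6 = 8708.4 J.
At constant T, ΔS = Q_rev/T = 8708.4 / 600.6 = 14.5 J/K.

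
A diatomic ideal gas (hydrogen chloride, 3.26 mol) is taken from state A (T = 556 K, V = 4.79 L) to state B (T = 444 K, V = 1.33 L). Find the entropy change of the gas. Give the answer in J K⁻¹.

Entropy is a state function: ΔS = nC_V ln(T₂/T₁) + nR ln(V₂/V₁), with C_V = 5R/2 = 20.79 J mol⁻¹ K⁻¹ for a diatomic ideal gas.
ΔS = 3.26 × [20.79 × ln(444/556) + 8.314 × ln(1.33/4.79)] = -50 J/K.

ΔS = -50 J/K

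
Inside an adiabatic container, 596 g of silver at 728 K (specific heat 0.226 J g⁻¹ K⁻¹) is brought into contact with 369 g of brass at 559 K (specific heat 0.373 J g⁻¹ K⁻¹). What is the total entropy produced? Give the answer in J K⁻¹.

Energy balance: T_f = (m₁c₁T₁ + m₂c₂T₂)/(m₁c₁ + m₂c₂) = 642.59 K.
ΔS₁ = m₁c₁ ln(T_f/T₁) = 134.696 × ln(642.59/728) = -16.81 J/K.
ΔS₂ = m₂c₂ ln(T_f/T₂) = 137.637 × ln(642.59/559) = 19.18 J/K.
ΔS_total = -16.81 + 19.18 = 2.37 J/K.

ΔS_total = 2.37 J/K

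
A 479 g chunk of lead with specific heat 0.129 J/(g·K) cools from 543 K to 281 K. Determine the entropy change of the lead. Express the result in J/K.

ΔS = -40.7 J/K

ΔS = ∫dQ_rev/T = m c ln(T₂/T₁) = 479 × 0.129 × ln(281/543) = -40.7 J/K.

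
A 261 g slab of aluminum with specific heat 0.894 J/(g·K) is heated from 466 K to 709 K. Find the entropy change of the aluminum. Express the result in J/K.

ΔS = ∫dQ_rev/T = m c ln(T₂/T₁) = 261 × 0.894 × ln(709/466) = 97.9 J/K.

ΔS = 97.9 J/K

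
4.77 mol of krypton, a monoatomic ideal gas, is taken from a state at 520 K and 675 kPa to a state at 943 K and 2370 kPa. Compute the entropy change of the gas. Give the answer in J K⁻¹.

ΔS = nC_p ln(T₂/T₁) − nR ln(P₂/P₁), with C_p = 5R/2 = 20.79 J mol⁻¹ K⁻¹ for a monoatomic ideal gas.
ΔS = 4.77 × [20.79 × ln(943/520) − 8.314 × ln(2370/675)] = 9.21 J/K.

ΔS = 9.21 J/K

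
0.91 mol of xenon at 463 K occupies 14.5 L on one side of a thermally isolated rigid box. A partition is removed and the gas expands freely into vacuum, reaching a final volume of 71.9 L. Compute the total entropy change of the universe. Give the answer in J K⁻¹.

No heat is exchanged and no work is done, so the ideal-gas temperature stays constant.
Entropy is a state function; using a reversible isothermal path, ΔS_gas = nR ln(V₂/V₁) = 0.91 × 8.314 × ln(71.9/14.5) = 12.1 J/K.
The insulated surroundings exchange no heat, so ΔS_surr = 0 and ΔS_universe = ΔS_gas.

ΔS_universe = 12.1 J/K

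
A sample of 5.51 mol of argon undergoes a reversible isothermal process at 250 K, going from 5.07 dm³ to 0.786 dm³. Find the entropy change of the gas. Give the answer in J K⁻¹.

For an isothermal ideal gas ΔS_gas = nR ln(V₂/V₁) = 5.51 × 8.314 × ln(0.786/5.07) = -85.4 J/K.

ΔS_gas = -85.4 J/K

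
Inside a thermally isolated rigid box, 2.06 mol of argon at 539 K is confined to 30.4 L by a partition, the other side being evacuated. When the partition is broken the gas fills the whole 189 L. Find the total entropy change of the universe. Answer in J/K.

ΔS_universe = 31.3 J/K

No heat is exchanged and no work is done, so the ideal-gas temperature stays constant.
Entropy is a state function; using a reversible isothermal path, ΔS_gas = nR ln(V₂/V₁) = 2.06 × 8.314 × ln(189/30.4) = 31.3 J/K.
The insulated surroundings exchange no heat, so ΔS_surr = 0 and ΔS_universe = ΔS_gas.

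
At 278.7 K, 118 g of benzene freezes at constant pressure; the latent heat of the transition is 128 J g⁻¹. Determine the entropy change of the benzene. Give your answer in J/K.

Heat released by the substance: Q = −mL = −118 × 128 = −15104 J.
At constant T, ΔS = Q_rev/T = −15104 / 278.7 = -54.2 J/K.

ΔS = -54.2 J/K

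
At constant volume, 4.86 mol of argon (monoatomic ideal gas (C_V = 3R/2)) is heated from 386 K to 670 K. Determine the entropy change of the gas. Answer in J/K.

At constant volume, ΔS = nC_V ln(T₂/T₁) with C_V = 3R/2 = 12.47 J mol⁻¹ K⁻¹.
ΔS = 4.86 × 12.47 × ln(670/386) = 33.4 J/K.

ΔS = 33.4 J/K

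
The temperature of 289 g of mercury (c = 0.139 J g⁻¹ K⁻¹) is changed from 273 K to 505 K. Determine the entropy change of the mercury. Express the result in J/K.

ΔS = ∫dQ_rev/T = m c ln(T₂/T₁) = 289 × 0.139 × ln(505/273) = 24.7 J/K.

ΔS = 24.7 J/K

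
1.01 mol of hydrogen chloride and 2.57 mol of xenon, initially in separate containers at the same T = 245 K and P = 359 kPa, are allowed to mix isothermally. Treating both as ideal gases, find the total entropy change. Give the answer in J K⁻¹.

ΔS_mix = 17.7 J/K

Mole fractions: x_A = 1.01/3.58 = 0.282, x_B = 0.718.
ΔS_mix = −R(n_A ln x_A + n_B ln x_B) = −8.314 × (1.01 ln 0.282 + 2.57 ln 0.718) = 17.7 J/K.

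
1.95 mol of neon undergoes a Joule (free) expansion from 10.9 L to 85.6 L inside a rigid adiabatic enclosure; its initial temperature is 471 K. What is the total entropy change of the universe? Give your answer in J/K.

For an ideal gas in free expansion Q = 0 and W = 0, so T is unchanged.
Entropy is a state function; using a reversible isothermal path, ΔS_gas = nR ln(V₂/V₁) = 1.95 × 8.314 × ln(85.6/10.9) = 33.4 J/K.
The insulated surroundings exchange no heat, so ΔS_surr = 0 and ΔS_universe = ΔS_gas.

ΔS_universe = 33.4 J/K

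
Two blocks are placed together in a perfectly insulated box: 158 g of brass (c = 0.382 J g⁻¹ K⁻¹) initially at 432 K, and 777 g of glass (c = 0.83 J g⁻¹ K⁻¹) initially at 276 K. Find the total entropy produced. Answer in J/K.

Energy balance: T_f = (m₁c₁T₁ + m₂c₂T₂)/(m₁c₁ + m₂c₂) = 289.35 K.
ΔS₁ = m₁c₁ ln(T_f/T₁) = 60.356 × ln(289.35/432) = -24.19 J/K.
ΔS₂ = m₂c₂ ln(T_f/T₂) = 644.91 × ln(289.35/276) = 30.46 J/K.
ΔS_total = -24.19 + 30.46 = 6.27 J/K.

ΔS_total = 6.27 J/K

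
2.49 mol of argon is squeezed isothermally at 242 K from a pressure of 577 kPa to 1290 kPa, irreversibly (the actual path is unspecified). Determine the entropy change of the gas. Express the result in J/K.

Entropy is a state function, so ΔS_gas depends only on the end states.
For an isothermal ideal gas ΔS_gas = nR ln(P₁/P₂) = 2.49 × 8.314 × ln(577/1290) = -16.7 J/K.

ΔS_gas = -16.7 J/K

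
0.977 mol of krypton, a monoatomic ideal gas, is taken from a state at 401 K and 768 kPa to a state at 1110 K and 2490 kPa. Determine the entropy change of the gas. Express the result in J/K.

ΔS = nC_p ln(T₂/T₁) − nR ln(P₂/P₁), with C_p = 5R/2 = 20.79 J mol⁻¹ K⁻¹ for a monoatomic ideal gas.
ΔS = 0.977 × [20.79 × ln(1110/401) − 8.314 × ln(2490/768)] = 11.1 J/K.

ΔS = 11.1 J/K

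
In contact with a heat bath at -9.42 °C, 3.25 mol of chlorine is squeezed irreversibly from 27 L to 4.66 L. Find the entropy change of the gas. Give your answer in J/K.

Entropy is a state function, so ΔS_gas depends only on the end states.
For an isothermal ideal gas ΔS_gas = nR ln(V₂/V₁) = 3.25 × 8.314 × ln(4.66/27) = -47.5 J/K.

ΔS_gas = -47.5 J/K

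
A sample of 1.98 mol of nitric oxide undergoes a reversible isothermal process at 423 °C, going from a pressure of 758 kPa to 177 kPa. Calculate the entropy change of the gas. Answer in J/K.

For an isothermal ideal gas ΔS_gas = nR ln(P₁/P₂) = 1.98 × 8.314 × ln(758/177) = 23.9 J/K.

ΔS_gas = 23.9 J/K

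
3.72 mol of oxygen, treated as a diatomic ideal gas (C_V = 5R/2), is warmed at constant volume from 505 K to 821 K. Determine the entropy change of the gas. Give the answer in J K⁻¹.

At constant volume, ΔS = nC_V ln(T₂/T₁) with C_V = 5R/2 = 20.79 J mol⁻¹ K⁻¹.
ΔS = 3.72 × 20.79 × ln(821/505) = 37.6 J/K.

ΔS = 37.6 J/K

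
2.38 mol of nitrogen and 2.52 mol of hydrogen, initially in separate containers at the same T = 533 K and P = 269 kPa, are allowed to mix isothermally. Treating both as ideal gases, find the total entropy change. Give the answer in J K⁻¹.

Mole fractions: x_A = 2.38/4.9 = 0.486, x_B = 0.514.
ΔS_mix = −R(n_A ln x_A + n_B ln x_B) = −8.314 × (2.38 ln 0.486 + 2.52 ln 0.514) = 28.2 J/K.

ΔS_mix = 28.2 J/K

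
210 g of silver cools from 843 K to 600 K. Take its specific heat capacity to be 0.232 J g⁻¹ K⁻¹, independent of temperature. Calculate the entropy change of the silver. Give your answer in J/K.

ΔS = ∫dQ_rev/T = m c ln(T₂/T₁) = 210 × 0.232 × ln(600/843) = -16.6 J/K.

ΔS = -16.6 J/K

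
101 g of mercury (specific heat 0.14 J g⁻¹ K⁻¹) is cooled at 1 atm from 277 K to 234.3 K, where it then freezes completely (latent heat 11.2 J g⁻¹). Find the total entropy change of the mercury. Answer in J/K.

Cooling step: ΔS₁ = m c ln(T_tr/T_i) = 101 × 0.14 × ln(234.3/277) = -2.367 J/K.
Phase change: ΔS₂ = −mL/T_tr = −101 × 11.2 / 234.3 = -4.828 J/K.
ΔS_total = (-2.367) + (-4.828) = -7.2 J/K.

ΔS = -7.2 J/K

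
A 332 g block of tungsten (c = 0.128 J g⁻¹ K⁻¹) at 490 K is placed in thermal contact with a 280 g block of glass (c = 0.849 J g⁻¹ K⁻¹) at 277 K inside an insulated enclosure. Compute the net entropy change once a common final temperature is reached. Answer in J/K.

Energy balance: T_f = (m₁c₁T₁ + m₂c₂T₂)/(m₁c₁ + m₂c₂) = 309.3 K.
ΔS₁ = m₁c₁ ln(T_f/T₁) = 42.496 × ln(309.3/490) = -19.55 J/K.
ΔS₂ = m₂c₂ ln(T_f/T₂) = 237.72 × ln(309.3/277) = 26.22 J/K.
ΔS_total = -19.55 + 26.22 = 6.67 J/K.

ΔS_total = 6.67 J/K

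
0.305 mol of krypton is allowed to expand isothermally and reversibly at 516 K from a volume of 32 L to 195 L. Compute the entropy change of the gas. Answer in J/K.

ΔS_gas = 4.58 J/K

For an isothermal ideal gas ΔS_gas = nR ln(V₂/V₁) = 0.305 × 8.314 × ln(195/32) = 4.58 J/K.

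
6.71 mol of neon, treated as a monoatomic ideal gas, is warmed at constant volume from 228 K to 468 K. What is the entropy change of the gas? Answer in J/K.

At constant volume, ΔS = nC_V ln(T₂/T₁) with C_V = 3R/2 = 12.47 J mol⁻¹ K⁻¹.
ΔS = 6.71 × 12.47 × ln(468/228) = 60.2 J/K.

ΔS = 60.2 J/K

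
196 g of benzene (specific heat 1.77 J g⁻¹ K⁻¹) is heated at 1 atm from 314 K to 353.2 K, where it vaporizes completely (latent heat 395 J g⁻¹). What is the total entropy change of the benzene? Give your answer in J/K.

Warming step: ΔS₁ = m c ln(T_tr/T_i) = 196 × 1.77 × ln(353.2/314) = 40.81 J/K.
Phase change: ΔS₂ = +mL/T_tr = 196 × 395 / 353.2 = 219.2 J/K.
ΔS_total = (40.81) + (219.2) = 260 J/K.

ΔS = 260 J/K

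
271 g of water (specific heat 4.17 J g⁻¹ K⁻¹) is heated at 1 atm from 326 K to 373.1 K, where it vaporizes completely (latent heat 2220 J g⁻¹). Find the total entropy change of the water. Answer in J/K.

ΔS = 1760 J/K

Warming step: ΔS₁ = m c ln(T_tr/T_i) = 271 × 4.17 × ln(373.1/326) = 152.5 J/K.
Phase change: ΔS₂ = +mL/T_tr = 271 × 2220 / 373.1 = 1612 J/K.
ΔS_total = (152.5) + (1612) = 1760 J/K.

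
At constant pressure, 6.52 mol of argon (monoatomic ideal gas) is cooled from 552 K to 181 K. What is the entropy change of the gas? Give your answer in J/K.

At constant pressure, ΔS = nC_p ln(T₂/T₁) with C_p = 5R/2 = 20.79 J mol⁻¹ K⁻¹.
ΔS = 6.52 × 20.79 × ln(181/552) = -151 J/K.

ΔS = -151 J/K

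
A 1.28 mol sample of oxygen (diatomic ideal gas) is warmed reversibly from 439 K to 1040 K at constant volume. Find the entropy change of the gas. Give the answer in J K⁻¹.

At constant volume, ΔS = nC_V ln(T₂/T₁) with C_V = 5R/2 = 20.79 J mol⁻¹ K⁻¹.
ΔS = 1.28 × 20.79 × ln(1040/439) = 22.9 J/K.

ΔS = 22.9 J/K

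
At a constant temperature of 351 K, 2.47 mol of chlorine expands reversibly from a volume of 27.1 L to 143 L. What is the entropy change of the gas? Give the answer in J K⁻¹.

For an isothermal ideal gas ΔS_gas = nR ln(V₂/V₁) = 2.47 × 8.314 × ln(143/27.1) = 34.2 J/K.

ΔS_gas = 34.2 J/K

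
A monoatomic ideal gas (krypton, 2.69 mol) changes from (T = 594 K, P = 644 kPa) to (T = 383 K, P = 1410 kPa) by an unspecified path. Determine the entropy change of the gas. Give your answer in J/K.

ΔS = -42.1 J/K

ΔS = nC_p ln(T₂/T₁) − nR ln(P₂/P₁), with C_p = 5R/2 = 20.79 J mol⁻¹ K⁻¹ for a monoatomic ideal gas.
ΔS = 2.69 × [20.79 × ln(383/594) − 8.314 × ln(1410/644)] = -42.1 J/K.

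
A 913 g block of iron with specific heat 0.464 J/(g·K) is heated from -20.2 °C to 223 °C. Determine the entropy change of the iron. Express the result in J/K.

ΔS = 285 J/K

In kelvin: T₁ = 252.95 K, T₂ = 496.15 K. ΔS = ∫dQ_rev/T = m c ln(T₂/T₁) = 913 × 0.464 × ln(496.15/252.95) = 285 J/K.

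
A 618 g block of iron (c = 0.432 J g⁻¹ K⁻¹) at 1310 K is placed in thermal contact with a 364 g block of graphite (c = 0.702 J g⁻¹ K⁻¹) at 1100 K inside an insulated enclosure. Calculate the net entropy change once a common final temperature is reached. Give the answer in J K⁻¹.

Energy balance: T_f = (m₁c₁T₁ + m₂c₂T₂)/(m₁c₁ + m₂c₂) = 1207.3 K.
ΔS₁ = m₁c₁ ln(T_f/T₁) = 266.976 × ln(1207.3/1310) = -21.796 J/K.
ΔS₂ = m₂c₂ ln(T_f/T₂) = 255.528 × ln(1207.3/1100) = 23.784 J/K.
ΔS_total = -21.796 + 23.784 = 1.99 J/K.

ΔS_total = 1.99 J/K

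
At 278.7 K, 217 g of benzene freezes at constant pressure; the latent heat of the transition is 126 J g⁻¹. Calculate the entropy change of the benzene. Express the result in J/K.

ΔS = -98.1 J/K

Heat released by the substance: Q = −mL = −217 × 126 = −27342 J.
At constant T, ΔS = Q_rev/T = −27342 / 278.7 = -98.1 J/K.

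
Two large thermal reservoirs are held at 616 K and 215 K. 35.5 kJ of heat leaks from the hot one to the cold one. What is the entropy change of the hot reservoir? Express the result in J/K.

ΔS_hot = -57.6 J/K

The hot reservoir loses heat Q, so ΔS_hot = −Q/T_H = −35500/616 = -57.6 J/K.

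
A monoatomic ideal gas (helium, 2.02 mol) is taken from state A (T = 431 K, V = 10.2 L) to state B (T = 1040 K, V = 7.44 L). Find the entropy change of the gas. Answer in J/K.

Entropy is a state function: ΔS = nC_V ln(T₂/T₁) + nR ln(V₂/V₁), with C_V = 3R/2 = 12.47 J mol⁻¹ K⁻¹ for a monoatomic ideal gas.
ΔS = 2.02 × [12.47 × ln(1040/431) + 8.314 × ln(7.44/10.2)] = 16.9 J/K.

ΔS = 16.9 J/K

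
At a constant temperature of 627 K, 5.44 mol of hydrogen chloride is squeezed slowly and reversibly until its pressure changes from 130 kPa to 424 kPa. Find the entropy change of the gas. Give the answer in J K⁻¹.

For an isothermal ideal gas ΔS_gas = nR ln(P₁/P₂) = 5.44 × 8.314 × ln(130/424) = -53.5 J/K.

ΔS_gas = -53.5 J/K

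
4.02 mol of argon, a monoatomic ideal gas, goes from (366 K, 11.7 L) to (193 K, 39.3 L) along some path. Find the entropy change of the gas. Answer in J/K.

Entropy is a state function: ΔS = nC_V ln(T₂/T₁) + nR ln(V₂/V₁), with C_V = 3R/2 = 12.47 J mol⁻¹ K⁻¹ for a monoatomic ideal gas.
ΔS = 4.02 × [12.47 × ln(193/366) + 8.314 × ln(39.3/11.7)] = 8.41 J/K.

ΔS = 8.41 J/K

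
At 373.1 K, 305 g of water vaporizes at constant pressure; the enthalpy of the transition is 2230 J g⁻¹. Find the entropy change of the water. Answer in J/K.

ΔS = 1820 J/K

Heat absorbed by the substance: Q = mL = 305 × 2230 = 680150 J.
At constant T, ΔS = Q_rev/T = 680150 / 373.1 = 1820 J/K.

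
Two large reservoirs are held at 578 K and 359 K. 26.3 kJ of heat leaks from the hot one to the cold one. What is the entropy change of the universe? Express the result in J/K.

ΔS_hot = −Q/T_H = −26300/578 = -45.5 J/K and ΔS_cold = +Q/T_C = 26300/359 = 73.26 J/K.
ΔS_total = -45.5 + 73.26 = 27.8 J/K, positive as the second law requires.

ΔS_total = 27.8 J/K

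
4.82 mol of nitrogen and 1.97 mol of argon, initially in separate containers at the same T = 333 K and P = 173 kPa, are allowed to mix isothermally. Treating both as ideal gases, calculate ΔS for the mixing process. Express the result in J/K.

Mole fractions: x_A = 4.82/6.79 = 0.71, x_B = 0.29.
ΔS_mix = −R(n_A ln x_A + n_B ln x_B) = −8.314 × (4.82 ln 0.71 + 1.97 ln 0.29) = 34 J/K.

ΔS_mix = 34 J/K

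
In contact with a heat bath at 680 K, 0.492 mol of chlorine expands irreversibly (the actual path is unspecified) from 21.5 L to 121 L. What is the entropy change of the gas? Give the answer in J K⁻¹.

ΔS_gas = 7.07 J/K

Entropy is a state function, so ΔS_gas depends only on the end states.
For an isothermal ideal gas ΔS_gas = nR ln(V₂/V₁) = 0.492 × 8.314 × ln(121/21.5) = 7.07 J/K.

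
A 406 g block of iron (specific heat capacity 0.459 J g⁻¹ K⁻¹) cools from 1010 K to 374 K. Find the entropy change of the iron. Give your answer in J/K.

ΔS = -185 J/K

ΔS = ∫dQ_rev/T = m c ln(T₂/T₁) = 406 × 0.459 × ln(374/1010) = -185 J/K.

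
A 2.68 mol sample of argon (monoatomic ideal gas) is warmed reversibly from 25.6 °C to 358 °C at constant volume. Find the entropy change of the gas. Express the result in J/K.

In kelvin: T₁ = 298.75 K, T₂ = 631.15 K. At constant volume, ΔS = nC_V ln(T₂/T₁) with C_V = 3R/2 = 12.47 J mol⁻¹ K⁻¹.
ΔS = 2.68 × 12.47 × ln(631.15/298.75) = 25 J/K.

ΔS = 25 J/K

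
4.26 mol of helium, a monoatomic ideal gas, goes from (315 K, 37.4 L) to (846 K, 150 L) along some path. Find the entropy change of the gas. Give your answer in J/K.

Entropy is a state function: ΔS = nC_V ln(T₂/T₁) + nR ln(V₂/V₁), with C_V = 3R/2 = 12.47 J mol⁻¹ K⁻¹ for a monoatomic ideal gas.
ΔS = 4.26 × [12.47 × ln(846/315) + 8.314 × ln(150/37.4)] = 102 J/K.

ΔS = 102 J/K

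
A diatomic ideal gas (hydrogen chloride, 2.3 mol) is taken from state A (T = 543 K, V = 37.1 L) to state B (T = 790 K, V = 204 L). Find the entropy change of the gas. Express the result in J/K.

Entropy is a state function: ΔS = nC_V ln(T₂/T₁) + nR ln(V₂/V₁), with C_V = 5R/2 = 20.79 J mol⁻¹ K⁻¹ for a diatomic ideal gas.
ΔS = 2.3 × [20.79 × ln(790/543) + 8.314 × ln(204/37.1)] = 50.5 J/K.

ΔS = 50.5 J/K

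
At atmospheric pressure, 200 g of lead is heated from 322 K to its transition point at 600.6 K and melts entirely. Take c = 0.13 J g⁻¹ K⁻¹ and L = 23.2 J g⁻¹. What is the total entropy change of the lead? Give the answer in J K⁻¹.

ΔS = 23.9 J/K

Warming step: ΔS₁ = m c ln(T_tr/T_i) = 200 × 0.13 × ln(600.6/322) = 16.21 J/K.
Phase change: ΔS₂ = +mL/T_tr = 200 × 23.2 / 600.6 = 7.726 J/K.
ΔS_total = (16.21) + (7.726) = 23.9 J/K.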